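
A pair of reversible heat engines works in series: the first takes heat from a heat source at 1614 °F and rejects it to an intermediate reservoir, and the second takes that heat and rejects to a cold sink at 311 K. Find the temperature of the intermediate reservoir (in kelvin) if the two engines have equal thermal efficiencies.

T_H = 1614 °F → (1614 − 32) × 5/9 = 878.89 °C = 1152.04 K.
Equal efficiencies require 1 − T_m/T_H = 1 − T_C/T_m, i.e. T_m/T_H = T_C/T_m, so T_m = √(T_H·T_C) = √(1152.04 × 311.00) = 599 K.

T_m ≈ 599 K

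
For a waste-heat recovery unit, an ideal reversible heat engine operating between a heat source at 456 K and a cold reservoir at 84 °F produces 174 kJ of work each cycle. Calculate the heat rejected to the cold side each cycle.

Q_C ≈ 341.4 kJ

T_C = 84 °F → (84 − 32) × 5/9 = 28.89 °C = 302.04 K.
Carnot efficiency: η = 1 − T_C/T_H = 1 − 302.04/456.00 = 0.3376.
Since Q_C/Q_H = T_C/T_H and Q_H = W/η, Q_C = W·T_C/(T_H − T_C) = 174 × 302.04/153.96 = 341.4 kJ.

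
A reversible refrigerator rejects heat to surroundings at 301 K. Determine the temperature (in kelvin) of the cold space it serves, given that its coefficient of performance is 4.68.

T_C ≈ 248.0 K

COP_R = T_C/(T_H − T_C) ⇒ T_C = T_H·COP_R/(1 + COP_R) = 301.00 × 4.68/(1 + 4.68) = 248.0 K.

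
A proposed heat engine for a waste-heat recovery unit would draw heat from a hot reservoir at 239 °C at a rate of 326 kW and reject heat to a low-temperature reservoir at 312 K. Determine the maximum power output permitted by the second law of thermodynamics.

T_H = 239 °C → 239 + 273.15 = 512.15 K.
By the Carnot theorem, η_max = 1 − T_C/T_H = 1 − 312.00/512.15 = 0.3908.
W_max = η_max · Q_H = 0.3908 × 326 = 127 kW.

Ẇ_max ≈ 127 kW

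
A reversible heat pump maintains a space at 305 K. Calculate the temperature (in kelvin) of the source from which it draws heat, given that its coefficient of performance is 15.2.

COP_HP = T_H/(T_H − T_C) ⇒ T_C = T_H·(COP_HP − 1)/COP_HP = 305.00 × (15.2 − 1)/15.2 = 285 K.

T_C ≈ 285 K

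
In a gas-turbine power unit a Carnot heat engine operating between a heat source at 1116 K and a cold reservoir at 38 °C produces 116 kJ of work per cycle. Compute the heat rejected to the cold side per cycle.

Q_C ≈ 44.84 kJ

T_C = 38 °C → 38 + 273.15 = 311.15 K.
The Carnot efficiency is η = 1 − T_C/T_H = 1 − 311.15/1116.00 = 0.7212.
Since Q_C/Q_H = T_C/T_H and Q_H = W/η, Q_C = W·T_C/(T_H − T_C) = 116 × 311.15/804.85 = 44.84 kJ.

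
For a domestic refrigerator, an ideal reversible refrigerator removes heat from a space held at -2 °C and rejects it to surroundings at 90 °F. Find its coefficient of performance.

COP_R ≈ 7.92

T_H = 90 °F → (90 − 32) × 5/9 = 32.22 °C = 305.37 K.
T_C = -2 °C → -2 + 273.15 = 271.15 K.
For a reversible refrigerator, COP_R = T_C/(T_H − T_C) = 271.15/(305.37 − 271.15) = 7.92.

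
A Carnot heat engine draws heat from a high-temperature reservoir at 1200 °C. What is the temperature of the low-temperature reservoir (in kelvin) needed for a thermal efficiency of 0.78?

T_C ≈ 324.1 K

T_H = 1200 °C → 1200 + 273.15 = 1473.15 K.
From η = 1 − T_C/T_H, T_C = T_H·(1 − η) = 1473.15 × (1 − 0.78) = 324.1 K.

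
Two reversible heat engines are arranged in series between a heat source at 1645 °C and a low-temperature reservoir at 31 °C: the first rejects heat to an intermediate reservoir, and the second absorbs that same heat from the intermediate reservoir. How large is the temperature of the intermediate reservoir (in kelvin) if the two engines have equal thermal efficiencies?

T_H = 1645 °C → 1645 + 273.15 = 1918.15 K.
T_C = 31 °C → 31 + 273.15 = 304.15 K.
Equal efficiencies require 1 − T_m/T_H = 1 − T_C/T_m, i.e. T_m/T_H = T_C/T_m, so T_m = √(T_H·T_C) = √(1918.15 × 304.15) = 763.8 K.

T_m ≈ 763.8 K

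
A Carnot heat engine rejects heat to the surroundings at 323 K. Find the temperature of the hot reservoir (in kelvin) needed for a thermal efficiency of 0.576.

T_H ≈ 762 K

From η = 1 − T_C/T_H, solving for T_H gives T_H = T_C/(1 − η) = 323.00/(1 − 0.576) = 762 K.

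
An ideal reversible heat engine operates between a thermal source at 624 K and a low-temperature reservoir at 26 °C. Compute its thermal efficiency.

T_C = 26 °C → 26 + 273.15 = 299.15 K.
Since the cycle is reversible, η = 1 − T_C/T_H = 1 − 299.15/624.00 = 0.5206.

η ≈ 0.5206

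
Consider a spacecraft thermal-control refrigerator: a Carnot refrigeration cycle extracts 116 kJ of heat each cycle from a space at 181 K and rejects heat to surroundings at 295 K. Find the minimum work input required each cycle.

W_in ≈ 73.06 kJ

Carnot COP: COP_R = T_C/(T_H − T_C) = 181.00/114.00 = 1.5877.
W = Q_C/COP_R = 116/1.5877 = 73.06 kJ.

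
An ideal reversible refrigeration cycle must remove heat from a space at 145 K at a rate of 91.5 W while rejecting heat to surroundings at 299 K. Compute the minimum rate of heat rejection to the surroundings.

Q̇_H ≈ 188.7 W

For a reversible cycle Q_H/Q_C = T_H/T_C, so Q_H = Q_C·T_H/T_C = 91.5 × 299.00/145.00 = 188.7 W.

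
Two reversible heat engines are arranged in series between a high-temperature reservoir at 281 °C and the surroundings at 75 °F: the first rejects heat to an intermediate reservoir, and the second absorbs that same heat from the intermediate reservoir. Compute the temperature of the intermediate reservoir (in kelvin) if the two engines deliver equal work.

T_m ≈ 425.6 K

T_H = 281 °C → 281 + 273.15 = 554.15 K.
T_C = 75 °F → (75 − 32) × 5/9 = 23.89 °C = 297.04 K.
For reversible stages Q_m = Q_H·(T_m/T_H). Setting W₁ = Q_H(1 − T_m/T_H) equal to W₂ = Q_m(1 − T_C/T_m) = Q_H·(T_m − T_C)/T_H gives T_H − T_m = T_m − T_C, so T_m = (T_H + T_C)/2 = (554.15 + 297.04)/2 = 425.6 K.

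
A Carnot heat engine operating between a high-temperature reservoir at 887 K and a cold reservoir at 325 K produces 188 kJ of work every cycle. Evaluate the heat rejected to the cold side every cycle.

Q_C ≈ 109 kJ

Since the cycle is reversible, η = 1 − T_C/T_H = 1 − 325.00/887.00 = 0.6336.
Since Q_C/Q_H = T_C/T_H and Q_H = W/η, Q_C = W·T_C/(T_H − T_C) = 188 × 325.00/562.00 = 109 kJ.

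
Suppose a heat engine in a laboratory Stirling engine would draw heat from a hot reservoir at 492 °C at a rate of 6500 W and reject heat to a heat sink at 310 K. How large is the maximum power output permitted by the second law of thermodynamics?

T_H = 492 °C → 492 + 273.15 = 765.15 K.
No engine can exceed the Carnot limit: η_max = 1 − T_C/T_H = 1 − 310.00/765.15 = 0.5949.
W_max = η_max · Q_H = 0.5949 × 6500 = 3867 W.

Ẇ_max ≈ 3867 W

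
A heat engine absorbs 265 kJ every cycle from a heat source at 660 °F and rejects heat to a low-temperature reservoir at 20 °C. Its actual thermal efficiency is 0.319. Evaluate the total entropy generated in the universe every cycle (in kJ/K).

T_H = 660 °F → (660 − 32) × 5/9 = 348.89 °C = 622.04 K.
T_C = 20 °C → 20 + 273.15 = 293.15 K.
W = η·Q_H = 0.319 × 265 = 84.53 kJ, so Q_C = Q_H − W = 180.5 kJ.
Entropy balance on the reservoirs: −Q_H/T_H = -0.4260 kJ/K, +Q_C/T_C = 0.6156 kJ/K.
ΔS_univ = −Q_H/T_H + Q_C/T_C = 0.1896 kJ/K (> 0, since η = 0.319 < η_Carnot = 0.529).

ΔS_univ ≈ 0.1896 kJ/K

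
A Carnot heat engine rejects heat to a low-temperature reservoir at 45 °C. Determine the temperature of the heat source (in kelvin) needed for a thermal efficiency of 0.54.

T_H ≈ 692 K

T_C = 45 °C → 45 + 273.15 = 318.15 K.
From η = 1 − T_C/T_H, solving for T_H gives T_H = T_C/(1 − η) = 318.15/(1 − 0.54) = 692 K.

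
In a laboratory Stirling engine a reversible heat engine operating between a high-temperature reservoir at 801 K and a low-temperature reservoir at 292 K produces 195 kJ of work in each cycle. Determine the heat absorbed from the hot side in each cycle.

Q_H ≈ 307 kJ

Carnot efficiency: η = 1 − T_C/T_H = 1 − 292.00/801.00 = 0.6355.
Q_H = W/η = 195/0.6355 = 307 kJ.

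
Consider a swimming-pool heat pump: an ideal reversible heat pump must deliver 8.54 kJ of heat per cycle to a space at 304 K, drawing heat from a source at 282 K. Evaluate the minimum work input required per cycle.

W_in ≈ 0.618 kJ

Reversible heating COP: COP_HP = T_H/(T_H − T_C) = 304.00/22.00 = 13.8182.
W = Q_H/COP_HP = 8.54/13.8182 = 0.618 kJ.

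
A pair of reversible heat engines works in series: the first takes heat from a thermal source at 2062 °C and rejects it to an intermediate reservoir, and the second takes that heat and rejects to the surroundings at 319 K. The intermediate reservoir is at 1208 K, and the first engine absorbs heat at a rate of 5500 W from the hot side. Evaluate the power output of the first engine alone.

Ẇ₁ ≈ 2650 W

T_H = 2062 °C → 2062 + 273.15 = 2335.15 K.
First-stage efficiency η₁ = 1 − T_m/T_H = 1 − 1208.00/2335.15 = 0.4827.
W₁ = η₁·Q_H = 0.4827 × 5500 = 2650 W.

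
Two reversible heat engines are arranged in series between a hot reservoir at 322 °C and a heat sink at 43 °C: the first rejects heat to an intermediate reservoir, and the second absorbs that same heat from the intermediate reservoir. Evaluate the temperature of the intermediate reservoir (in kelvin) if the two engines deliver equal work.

T_m ≈ 456 K

T_H = 322 °C → 322 + 273.15 = 595.15 K.
T_C = 43 °C → 43 + 273.15 = 316.15 K.
For reversible stages Q_m = Q_H·(T_m/T_H). Setting W₁ = Q_H(1 − T_m/T_H) equal to W₂ = Q_m(1 − T_C/T_m) = Q_H·(T_m − T_C)/T_H gives T_H − T_m = T_m − T_C, so T_m = (T_H + T_C)/2 = (595.15 + 316.15)/2 = 456 K.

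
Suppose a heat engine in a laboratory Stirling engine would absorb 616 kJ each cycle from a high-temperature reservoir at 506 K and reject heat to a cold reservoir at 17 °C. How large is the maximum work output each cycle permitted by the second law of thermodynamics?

T_C = 17 °C → 17 + 273.15 = 290.15 K.
The upper bound on efficiency is η_max = 1 − T_C/T_H = 1 − 290.15/506.00 = 0.4266.
W_max = η_max · Q_H = 0.4266 × 616 = 263 kJ.

W_max ≈ 263 kJ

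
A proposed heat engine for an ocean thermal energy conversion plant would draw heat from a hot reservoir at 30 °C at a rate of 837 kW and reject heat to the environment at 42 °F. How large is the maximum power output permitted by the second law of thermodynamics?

T_H = 30 °C → 30 + 273.15 = 303.15 K.
T_C = 42 °F → (42 − 32) × 5/9 = 5.56 °C = 278.71 K.
By the Carnot theorem, η_max = 1 − T_C/T_H = 1 − 278.71/303.15 = 0.0806.
W_max = η_max · Q_H = 0.0806 × 837 = 67.5 kW.

Ẇ_max ≈ 67.5 kW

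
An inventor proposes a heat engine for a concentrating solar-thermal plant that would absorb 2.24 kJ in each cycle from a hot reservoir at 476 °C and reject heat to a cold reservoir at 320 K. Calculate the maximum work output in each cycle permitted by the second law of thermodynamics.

W_max ≈ 1.28 kJ

T_H = 476 °C → 476 + 273.15 = 749.15 K.
No engine can exceed the Carnot limit: η_max = 1 − T_C/T_H = 1 − 320.00/749.15 = 0.5728.
W_max = η_max · Q_H = 0.5728 × 2.24 = 1.28 kJ.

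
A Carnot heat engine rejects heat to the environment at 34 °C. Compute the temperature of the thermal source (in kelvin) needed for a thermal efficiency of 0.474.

T_H ≈ 584 K

T_C = 34 °C → 34 + 273.15 = 307.15 K.
From η = 1 − T_C/T_H, solving for T_H gives T_H = T_C/(1 − η) = 307.15/(1 − 0.474) = 584 K.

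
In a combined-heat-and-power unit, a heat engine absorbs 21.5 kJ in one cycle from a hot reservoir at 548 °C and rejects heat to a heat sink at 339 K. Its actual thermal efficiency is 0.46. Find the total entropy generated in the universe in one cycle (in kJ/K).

ΔS_univ ≈ 0.00806 kJ/K

T_H = 548 °C → 548 + 273.15 = 821.15 K.
W = η·Q_H = 0.46 × 21.5 = 9.890 kJ, so Q_C = Q_H − W = 11.61 kJ.
Entropy balance on the reservoirs: −Q_H/T_H = -0.02618 kJ/K, +Q_C/T_C = 0.03425 kJ/K.
ΔS_univ = −Q_H/T_H + Q_C/T_C = 0.00806 kJ/K (> 0, since η = 0.46 < η_Carnot = 0.587).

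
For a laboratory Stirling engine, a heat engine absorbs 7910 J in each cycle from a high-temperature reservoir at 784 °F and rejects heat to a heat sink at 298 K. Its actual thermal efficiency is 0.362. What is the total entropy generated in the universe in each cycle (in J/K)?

T_H = 784 °F → (784 − 32) × 5/9 = 417.78 °C = 690.93 K.
W = η·Q_H = 0.362 × 7910 = 2863 J, so Q_C = Q_H − W = 5047 J.
The hot reservoir loses entropy Q_H/T_H = 7910/690.93 = 11.45 J/K; the cold reservoir gains Q_C/T_C = 5047/298.00 = 16.93 J/K.
ΔS_univ = −Q_H/T_H + Q_C/T_C = 5.486 J/K (> 0, since η = 0.362 < η_Carnot = 0.569).

ΔS_univ ≈ 5.486 J/K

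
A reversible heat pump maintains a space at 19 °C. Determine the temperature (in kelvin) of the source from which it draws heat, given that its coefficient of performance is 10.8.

T_H = 19 °C → 19 + 273.15 = 292.15 K.
COP_HP = T_H/(T_H − T_C) ⇒ T_C = T_H·(COP_HP − 1)/COP_HP = 292.15 × (10.8 − 1)/10.8 = 265 K.

T_C ≈ 265 K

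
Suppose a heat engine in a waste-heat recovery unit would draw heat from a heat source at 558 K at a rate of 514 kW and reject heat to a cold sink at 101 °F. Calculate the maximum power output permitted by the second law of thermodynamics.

T_C = 101 °F → (101 − 32) × 5/9 = 38.33 °C = 311.48 K.
No engine can exceed the Carnot limit: η_max = 1 − T_C/T_H = 1 − 311.48/558.00 = 0.4418.
W_max = η_max · Q_H = 0.4418 × 514 = 227 kW.

Ẇ_max ≈ 227 kW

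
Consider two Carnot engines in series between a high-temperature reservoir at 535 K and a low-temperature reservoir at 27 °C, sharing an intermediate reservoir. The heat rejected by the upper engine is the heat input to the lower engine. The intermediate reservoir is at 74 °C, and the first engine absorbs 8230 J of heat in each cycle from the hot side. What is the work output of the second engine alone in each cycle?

W₂ ≈ 723 J

T_C = 27 °C → 27 + 273.15 = 300.15 K.
T_m = 74 °C → 74 + 273.15 = 347.15 K.
Heat entering the second stage: Q_m = Q_H·(T_m/T_H) = 8230 × 347.15/535.00 = 5340 J.
Second-stage efficiency η₂ = 1 − T_C/T_m = 1 − 300.15/347.15 = 0.1354, so W₂ = η₂·Q_m = 723 J.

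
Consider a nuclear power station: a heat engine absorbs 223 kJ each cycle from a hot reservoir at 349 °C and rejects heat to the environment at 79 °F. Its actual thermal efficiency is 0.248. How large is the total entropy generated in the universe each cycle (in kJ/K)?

T_H = 349 °C → 349 + 273.15 = 622.15 K.
T_C = 79 °F → (79 − 32) × 5/9 = 26.11 °C = 299.26 K.
W = η·Q_H = 0.248 × 223 = 55.30 kJ, so Q_C = Q_H − W = 167.7 kJ.
Entropy balance on the reservoirs: −Q_H/T_H = -0.3584 kJ/K, +Q_C/T_C = 0.5604 kJ/K.
ΔS_univ = −Q_H/T_H + Q_C/T_C = 0.202 kJ/K (> 0, since η = 0.248 < η_Carnot = 0.519).

ΔS_univ ≈ 0.202 kJ/K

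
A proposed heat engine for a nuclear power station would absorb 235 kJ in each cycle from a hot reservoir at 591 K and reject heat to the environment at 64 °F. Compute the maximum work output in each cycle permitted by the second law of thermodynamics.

W_max ≈ 119 kJ

T_C = 64 °F → (64 − 32) × 5/9 = 17.78 °C = 290.93 K.
The second-law ceiling is the Carnot efficiency, η_max = 1 − T_C/T_H = 1 − 290.93/591.00 = 0.5077.
W_max = η_max · Q_H = 0.5077 × 235 = 119 kJ.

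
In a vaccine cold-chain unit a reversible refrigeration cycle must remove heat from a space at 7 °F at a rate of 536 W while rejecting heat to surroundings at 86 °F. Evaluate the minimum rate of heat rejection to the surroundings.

Q̇_H ≈ 626.7 W

T_H = 86 °F → (86 − 32) × 5/9 = 30.00 °C = 303.15 K.
T_C = 7 °F → (7 − 32) × 5/9 = -13.89 °C = 259.26 K.
For a reversible cycle Q_H/Q_C = T_H/T_C, so Q_H = Q_C·T_H/T_C = 536 × 303.15/259.26 = 626.7 W.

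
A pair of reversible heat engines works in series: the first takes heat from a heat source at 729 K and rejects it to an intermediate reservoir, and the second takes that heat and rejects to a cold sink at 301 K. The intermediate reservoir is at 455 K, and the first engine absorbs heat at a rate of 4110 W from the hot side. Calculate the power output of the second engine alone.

Ẇ₂ ≈ 868.2 W

Heat entering the second stage: Q_m = Q_H·(T_m/T_H) = 4110 × 455.00/729.00 = 2565 W.
Second-stage efficiency η₂ = 1 − T_C/T_m = 1 − 301.00/455.00 = 0.3385, so W₂ = η₂·Q_m = 868.2 W.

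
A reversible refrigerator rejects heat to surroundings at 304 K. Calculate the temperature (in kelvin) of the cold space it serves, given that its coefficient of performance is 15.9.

COP_R = T_C/(T_H − T_C) ⇒ T_C = T_H·COP_R/(1 + COP_R) = 304.00 × 15.9/(1 + 15.9) = 286.0 K.

T_C ≈ 286.0 K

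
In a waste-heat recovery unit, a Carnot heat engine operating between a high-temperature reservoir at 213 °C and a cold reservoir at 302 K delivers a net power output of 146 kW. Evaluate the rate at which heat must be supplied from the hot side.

Q̇_H ≈ 385.4 kW

T_H = 213 °C → 213 + 273.15 = 486.15 K.
Carnot efficiency: η = 1 − T_C/T_H = 1 − 302.00/486.15 = 0.3788.
Q_H = W/η = 146/0.3788 = 385.4 kW.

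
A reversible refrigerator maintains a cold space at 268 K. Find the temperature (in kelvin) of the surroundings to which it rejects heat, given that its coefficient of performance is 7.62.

COP_R = T_C/(T_H − T_C) ⇒ T_H = T_C·(1 + 1/COP_R) = 268.00 × (1 + 1/7.62) = 303.2 K.

T_H ≈ 303.2 K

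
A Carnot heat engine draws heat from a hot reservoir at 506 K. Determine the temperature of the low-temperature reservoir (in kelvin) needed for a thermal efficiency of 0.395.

T_C ≈ 306 K

From η = 1 − T_C/T_H, T_C = T_H·(1 − η) = 506.00 × (1 − 0.395) = 306 K.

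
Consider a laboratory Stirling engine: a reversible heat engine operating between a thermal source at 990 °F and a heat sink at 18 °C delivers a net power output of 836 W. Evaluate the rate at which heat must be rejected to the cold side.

T_H = 990 °F → (990 − 32) × 5/9 = 532.22 °C = 805.37 K.
T_C = 18 °C → 18 + 273.15 = 291.15 K.
For a reversible engine, η = 1 − T_C/T_H = 1 − 291.15/805.37 = 0.6385.
Since Q_C/Q_H = T_C/T_H and Q_H = W/η, Q_C = W·T_C/(T_H − T_C) = 836 × 291.15/514.22 = 473 W.

Q̇_C ≈ 473 W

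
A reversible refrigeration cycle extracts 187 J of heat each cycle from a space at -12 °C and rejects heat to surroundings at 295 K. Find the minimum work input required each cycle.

T_C = -12 °C → -12 + 273.15 = 261.15 K.
The reversible coefficient of performance is COP_R = T_C/(T_H − T_C) = 261.15/33.85 = 7.7149.
W = Q_C/COP_R = 187/7.7149 = 24.2 J.

W_in ≈ 24.2 J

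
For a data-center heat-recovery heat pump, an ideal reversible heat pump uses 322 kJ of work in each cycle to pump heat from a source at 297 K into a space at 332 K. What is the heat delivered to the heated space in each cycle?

Q_H ≈ 3050 kJ

For a reversible heat pump, COP_HP = T_H/(T_H − T_C) = 332.00/35.00 = 9.4857.
Q_H = COP_HP · W = 9.4857 × 322 = 3050 kJ.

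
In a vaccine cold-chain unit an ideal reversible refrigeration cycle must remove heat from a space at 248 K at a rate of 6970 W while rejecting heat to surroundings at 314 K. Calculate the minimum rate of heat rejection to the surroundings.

Q̇_H ≈ 8820 W

For a reversible cycle Q_H/Q_C = T_H/T_C, so Q_H = Q_C·T_H/T_C = 6970 × 314.00/248.00 = 8820 W.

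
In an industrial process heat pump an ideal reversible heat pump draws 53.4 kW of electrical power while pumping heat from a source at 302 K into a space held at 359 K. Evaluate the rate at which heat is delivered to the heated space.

Q̇_H ≈ 336 kW

For a reversible heat pump, COP_HP = T_H/(T_H − T_C) = 359.00/57.00 = 6.2982.
Q_H = COP_HP · W = 6.2982 × 53.4 = 336 kW.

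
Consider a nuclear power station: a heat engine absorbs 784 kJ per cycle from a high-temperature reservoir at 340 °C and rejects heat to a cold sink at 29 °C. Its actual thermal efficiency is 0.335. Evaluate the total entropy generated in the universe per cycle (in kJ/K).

ΔS_univ ≈ 0.447 kJ/K

T_H = 340 °C → 340 + 273.15 = 613.15 K.
T_C = 29 °C → 29 + 273.15 = 302.15 K.
W = η·Q_H = 0.335 × 784 = 262.6 kJ, so Q_C = Q_H − W = 521.4 kJ.
Reservoir entropy changes: ΔS_H = −Q_H/T_H = −784/613.15 = -1.279 kJ/K and ΔS_C = +Q_C/T_C = 521.4/302.15 = 1.726 kJ/K.
ΔS_univ = −Q_H/T_H + Q_C/T_C = 0.447 kJ/K (> 0, since η = 0.335 < η_Carnot = 0.507).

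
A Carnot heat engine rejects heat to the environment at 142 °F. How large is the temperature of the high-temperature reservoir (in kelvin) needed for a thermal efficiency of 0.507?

T_C = 142 °F → (142 − 32) × 5/9 = 61.11 °C = 334.26 K.
From η = 1 − T_C/T_H, solving for T_H gives T_H = T_C/(1 − η) = 334.26/(1 − 0.507) = 678 K.

T_H ≈ 678 K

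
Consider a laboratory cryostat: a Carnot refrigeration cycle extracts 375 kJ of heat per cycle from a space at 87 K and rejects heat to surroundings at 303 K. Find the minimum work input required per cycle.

For a reversible refrigerator, COP_R = T_C/(T_H − T_C) = 87.00/216.00 = 0.4028.
W = Q_C/COP_R = 375/0.4028 = 931 kJ.

W_in ≈ 931 kJ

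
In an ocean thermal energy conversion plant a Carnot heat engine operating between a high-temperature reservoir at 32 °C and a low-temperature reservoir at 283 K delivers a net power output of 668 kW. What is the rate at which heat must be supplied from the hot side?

T_H = 32 °C → 32 + 273.15 = 305.15 K.
Carnot efficiency: η = 1 − T_C/T_H = 1 − 283.00/305.15 = 0.0726.
Q_H = W/η = 668/0.0726 = 9203 kW.

Q̇_H ≈ 9203 kW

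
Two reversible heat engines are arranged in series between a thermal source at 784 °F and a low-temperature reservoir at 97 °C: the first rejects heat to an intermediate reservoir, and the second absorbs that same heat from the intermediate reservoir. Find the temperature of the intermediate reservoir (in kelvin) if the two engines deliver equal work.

T_H = 784 °F → (784 − 32) × 5/9 = 417.78 °C = 690.93 K.
T_C = 97 °C → 97 + 273.15 = 370.15 K.
For reversible stages Q_m = Q_H·(T_m/T_H). Setting W₁ = Q_H(1 − T_m/T_H) equal to W₂ = Q_m(1 − T_C/T_m) = Q_H·(T_m − T_C)/T_H gives T_H − T_m = T_m − T_C, so T_m = (T_H + T_C)/2 = (690.93 + 370.15)/2 = 531 K.

T_m ≈ 531 K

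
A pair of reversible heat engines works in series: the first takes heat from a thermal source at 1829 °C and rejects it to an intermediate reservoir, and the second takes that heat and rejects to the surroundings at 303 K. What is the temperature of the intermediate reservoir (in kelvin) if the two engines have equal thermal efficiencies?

T_H = 1829 °C → 1829 + 273.15 = 2102.15 K.
Equal efficiencies require 1 − T_m/T_H = 1 − T_C/T_m, i.e. T_m/T_H = T_C/T_m, so T_m = √(T_H·T_C) = √(2102.15 × 303.00) = 798 K.

T_m ≈ 798 K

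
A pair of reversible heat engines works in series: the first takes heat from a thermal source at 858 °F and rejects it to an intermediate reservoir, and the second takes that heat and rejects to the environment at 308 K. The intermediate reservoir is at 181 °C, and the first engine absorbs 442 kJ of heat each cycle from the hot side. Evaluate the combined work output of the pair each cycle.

T_H = 858 °F → (858 − 32) × 5/9 = 458.89 °C = 732.04 K.
Two reversible stages in series are equivalent to a single Carnot engine between T_H and T_C, so η_total = 1 − T_C/T_H = 1 − 308.00/732.04 = 0.5793.
W_total = η_total · Q_H = 0.5793 × 442 = 256.0 kJ.

W_total ≈ 256.0 kJ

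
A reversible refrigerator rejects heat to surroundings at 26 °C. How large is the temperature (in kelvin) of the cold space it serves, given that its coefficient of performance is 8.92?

T_C ≈ 269 K

T_H = 26 °C → 26 + 273.15 = 299.15 K.
COP_R = T_C/(T_H − T_C) ⇒ T_C = T_H·COP_R/(1 + COP_R) = 299.15 × 8.92/(1 + 8.92) = 269 K.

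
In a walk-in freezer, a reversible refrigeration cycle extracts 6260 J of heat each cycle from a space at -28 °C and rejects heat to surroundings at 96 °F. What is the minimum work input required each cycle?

T_H = 96 °F → (96 − 32) × 5/9 = 35.56 °C = 308.71 K.
T_C = -28 °C → -28 + 273.15 = 245.15 K.
Carnot COP: COP_R = T_C/(T_H − T_C) = 245.15/63.56 = 3.8573.
W = Q_C/COP_R = 6260/3.8573 = 1620 J.

W_in ≈ 1620 J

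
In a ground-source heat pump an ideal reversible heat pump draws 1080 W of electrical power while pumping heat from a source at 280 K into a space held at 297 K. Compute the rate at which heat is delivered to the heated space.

For a reversible heat pump, COP_HP = T_H/(T_H − T_C) = 297.00/17.00 = 17.4706.
Q_H = COP_HP · W = 17.4706 × 1080 = 18900 W.

Q̇_H ≈ 18900 W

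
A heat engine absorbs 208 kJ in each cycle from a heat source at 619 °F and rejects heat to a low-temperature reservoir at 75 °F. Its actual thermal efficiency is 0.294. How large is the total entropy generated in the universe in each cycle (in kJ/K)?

T_H = 619 °F → (619 − 32) × 5/9 = 326.11 °C = 599.26 K.
T_C = 75 °F → (75 − 32) × 5/9 = 23.89 °C = 297.04 K.
W = η·Q_H = 0.294 × 208 = 61.15 kJ, so Q_C = Q_H − W = 146.8 kJ.
Entropy balance on the reservoirs: −Q_H/T_H = -0.3471 kJ/K, +Q_C/T_C = 0.4944 kJ/K.
ΔS_univ = −Q_H/T_H + Q_C/T_C = 0.1473 kJ/K (> 0, since η = 0.294 < η_Carnot = 0.504).

ΔS_univ ≈ 0.1473 kJ/K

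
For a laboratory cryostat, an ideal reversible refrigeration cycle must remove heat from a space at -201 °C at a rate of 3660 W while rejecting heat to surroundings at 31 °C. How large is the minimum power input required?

Ẇ_in ≈ 11800 W

T_H = 31 °C → 31 + 273.15 = 304.15 K.
T_C = -201 °C → -201 + 273.15 = 72.15 K.
The reversible coefficient of performance is COP_R = T_C/(T_H − T_C) = 72.15/232.00 = 0.3110.
W = Q_C/COP_R = 3660/0.3110 = 11800 W.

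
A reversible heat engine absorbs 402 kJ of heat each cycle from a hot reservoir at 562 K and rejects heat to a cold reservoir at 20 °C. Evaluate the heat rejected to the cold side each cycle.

Q_C ≈ 209.7 kJ

T_C = 20 °C → 20 + 273.15 = 293.15 K.
Since the cycle is reversible, η = 1 − T_C/T_H = 1 − 293.15/562.00 = 0.4784.
For a reversible cycle Q_C/Q_H = T_C/T_H, so Q_C = 402 × 293.15/562.00 = 209.7 kJ.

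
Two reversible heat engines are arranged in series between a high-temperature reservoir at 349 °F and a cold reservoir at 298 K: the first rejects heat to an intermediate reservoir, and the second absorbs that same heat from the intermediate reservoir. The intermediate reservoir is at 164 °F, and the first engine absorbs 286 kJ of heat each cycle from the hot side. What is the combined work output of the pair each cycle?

T_H = 349 °F → (349 − 32) × 5/9 = 176.11 °C = 449.26 K.
Two reversible stages in series are equivalent to a single Carnot engine between T_H and T_C, so η_total = 1 − T_C/T_H = 1 − 298.00/449.26 = 0.3367.
W_total = η_total · Q_H = 0.3367 × 286 = 96.3 kJ.

W_total ≈ 96.3 kJ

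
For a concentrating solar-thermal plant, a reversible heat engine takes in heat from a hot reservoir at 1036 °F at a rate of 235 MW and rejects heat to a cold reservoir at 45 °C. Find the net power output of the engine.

T_H = 1036 °F → (1036 − 32) × 5/9 = 557.78 °C = 830.93 K.
T_C = 45 °C → 45 + 273.15 = 318.15 K.
Carnot efficiency: η = 1 − T_C/T_H = 1 − 318.15/830.93 = 0.6171.
W = η·Q_H = 0.6171 × 235 = 145 MW.

Ẇ ≈ 145 MW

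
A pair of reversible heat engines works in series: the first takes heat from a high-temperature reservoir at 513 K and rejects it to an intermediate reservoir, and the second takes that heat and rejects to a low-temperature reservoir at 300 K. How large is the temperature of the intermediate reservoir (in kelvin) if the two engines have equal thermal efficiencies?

T_m ≈ 392 K

Equal efficiencies require 1 − T_m/T_H = 1 − T_C/T_m, i.e. T_m/T_H = T_C/T_m, so T_m = √(T_H·T_C) = √(513.00 × 300.00) = 392 K.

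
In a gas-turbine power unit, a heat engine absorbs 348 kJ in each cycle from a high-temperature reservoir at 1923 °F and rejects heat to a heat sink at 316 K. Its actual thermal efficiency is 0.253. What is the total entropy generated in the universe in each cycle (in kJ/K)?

T_H = 1923 °F → (1923 − 32) × 5/9 = 1050.56 °C = 1323.71 K.
W = η·Q_H = 0.253 × 348 = 88.04 kJ, so Q_C = Q_H − W = 260.0 kJ.
Reservoir entropy changes: ΔS_H = −Q_H/T_H = −348/1323.71 = -0.2629 kJ/K and ΔS_C = +Q_C/T_C = 260.0/316.00 = 0.8226 kJ/K.
ΔS_univ = −Q_H/T_H + Q_C/T_C = 0.560 kJ/K (> 0, since η = 0.253 < η_Carnot = 0.761).

ΔS_univ ≈ 0.560 kJ/K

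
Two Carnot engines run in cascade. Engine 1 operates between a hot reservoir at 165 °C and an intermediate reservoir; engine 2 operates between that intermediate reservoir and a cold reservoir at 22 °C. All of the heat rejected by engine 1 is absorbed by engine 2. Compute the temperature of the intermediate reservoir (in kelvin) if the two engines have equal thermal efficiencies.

T_m ≈ 359.6 K

T_H = 165 °C → 165 + 273.15 = 438.15 K.
T_C = 22 °C → 22 + 273.15 = 295.15 K.
Equal efficiencies require 1 − T_m/T_H = 1 − T_C/T_m, i.e. T_m/T_H = T_C/T_m, so T_m = √(T_H·T_C) = √(438.15 × 295.15) = 359.6 K.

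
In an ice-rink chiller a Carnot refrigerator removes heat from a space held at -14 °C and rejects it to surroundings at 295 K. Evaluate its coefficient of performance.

COP_R ≈ 7.23

T_C = -14 °C → -14 + 273.15 = 259.15 K.
COP_R = T_C/(T_H − T_C) = 259.15/(295.00 − 259.15) = 7.23.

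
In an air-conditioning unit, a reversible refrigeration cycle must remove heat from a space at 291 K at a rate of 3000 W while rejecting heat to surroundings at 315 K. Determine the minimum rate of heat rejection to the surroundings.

Q̇_H ≈ 3250 W

For a reversible cycle Q_H/Q_C = T_H/T_C, so Q_H = Q_C·T_H/T_C = 3000 × 315.00/291.00 = 3250 W.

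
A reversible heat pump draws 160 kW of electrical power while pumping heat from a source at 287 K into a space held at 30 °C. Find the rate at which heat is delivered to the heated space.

T_H = 30 °C → 30 + 273.15 = 303.15 K.
The Carnot heat-pump COP is COP_HP = T_H/(T_H − T_C) = 303.15/16.15 = 18.7709.
Q_H = COP_HP · W = 18.7709 × 160 = 3000 kW.

Q̇_H ≈ 3000 kW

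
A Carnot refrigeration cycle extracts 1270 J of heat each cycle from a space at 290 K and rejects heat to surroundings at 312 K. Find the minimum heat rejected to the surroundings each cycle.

Q_H ≈ 1370 J

For a reversible cycle Q_H/Q_C = T_H/T_C, so Q_H = Q_C·T_H/T_C = 1270 × 312.00/290.00 = 1370 J.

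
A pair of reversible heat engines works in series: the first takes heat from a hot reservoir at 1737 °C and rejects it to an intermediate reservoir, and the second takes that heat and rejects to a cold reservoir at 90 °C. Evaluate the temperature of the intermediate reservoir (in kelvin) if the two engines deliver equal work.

T_m ≈ 1190 K

T_H = 1737 °C → 1737 + 273.15 = 2010.15 K.
T_C = 90 °C → 90 + 273.15 = 363.15 K.
For reversible stages Q_m = Q_H·(T_m/T_H). Setting W₁ = Q_H(1 − T_m/T_H) equal to W₂ = Q_m(1 − T_C/T_m) = Q_H·(T_m − T_C)/T_H gives T_H − T_m = T_m − T_C, so T_m = (T_H + T_C)/2 = (2010.15 + 363.15)/2 = 1190 K.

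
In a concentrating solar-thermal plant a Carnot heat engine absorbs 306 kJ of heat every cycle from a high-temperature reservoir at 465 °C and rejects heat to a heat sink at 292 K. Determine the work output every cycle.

W ≈ 185.0 kJ

T_H = 465 °C → 465 + 273.15 = 738.15 K.
For a reversible engine, η = 1 − T_C/T_H = 1 − 292.00/738.15 = 0.6044.
W = η·Q_H = 0.6044 × 306 = 185.0 kJ.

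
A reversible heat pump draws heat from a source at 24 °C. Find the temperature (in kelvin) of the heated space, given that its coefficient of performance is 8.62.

T_C = 24 °C → 24 + 273.15 = 297.15 K.
COP_HP = T_H/(T_H − T_C) ⇒ T_H = T_C·COP_HP/(COP_HP − 1) = 297.15 × 8.62/(8.62 − 1) = 336 K.

T_H ≈ 336 K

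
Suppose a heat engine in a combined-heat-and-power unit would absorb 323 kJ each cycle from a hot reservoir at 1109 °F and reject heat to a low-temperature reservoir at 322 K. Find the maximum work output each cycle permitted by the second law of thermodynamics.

W_max ≈ 203.7 kJ

T_H = 1109 °F → (1109 − 32) × 5/9 = 598.33 °C = 871.48 K.
By the Carnot theorem, η_max = 1 − T_C/T_H = 1 − 322.00/871.48 = 0.6305.
W_max = η_max · Q_H = 0.6305 × 323 = 203.7 kJ.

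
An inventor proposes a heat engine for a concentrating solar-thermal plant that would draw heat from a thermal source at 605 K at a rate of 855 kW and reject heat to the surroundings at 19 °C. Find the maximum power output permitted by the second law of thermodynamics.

Ẇ_max ≈ 442 kW

T_C = 19 °C → 19 + 273.15 = 292.15 K.
No engine can exceed the Carnot limit: η_max = 1 − T_C/T_H = 1 − 292.15/605.00 = 0.5171.
W_max = η_max · Q_H = 0.5171 × 855 = 442 kW.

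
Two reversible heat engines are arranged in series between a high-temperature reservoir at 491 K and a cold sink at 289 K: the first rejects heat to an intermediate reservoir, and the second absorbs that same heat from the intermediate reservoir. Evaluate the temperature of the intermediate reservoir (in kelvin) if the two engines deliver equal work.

For reversible stages Q_m = Q_H·(T_m/T_H). Setting W₁ = Q_H(1 − T_m/T_H) equal to W₂ = Q_m(1 − T_C/T_m) = Q_H·(T_m − T_C)/T_H gives T_H − T_m = T_m − T_C, so T_m = (T_H + T_C)/2 = (491.00 + 289.00)/2 = 390.0 K.

T_m ≈ 390.0 K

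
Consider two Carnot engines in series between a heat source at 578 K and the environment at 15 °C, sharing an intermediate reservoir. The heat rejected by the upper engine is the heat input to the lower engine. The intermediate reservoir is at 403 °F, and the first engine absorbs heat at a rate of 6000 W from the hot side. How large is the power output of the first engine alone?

T_C = 15 °C → 15 + 273.15 = 288.15 K.
T_m = 403 °F → (403 − 32) × 5/9 = 206.11 °C = 479.26 K.
First-stage efficiency η₁ = 1 − T_m/T_H = 1 − 479.26/578.00 = 0.1708.
W₁ = η₁·Q_H = 0.1708 × 6000 = 1025 W.

Ẇ₁ ≈ 1025 W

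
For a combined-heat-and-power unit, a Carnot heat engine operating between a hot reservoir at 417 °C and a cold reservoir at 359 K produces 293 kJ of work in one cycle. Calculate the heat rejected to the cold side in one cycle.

T_H = 417 °C → 417 + 273.15 = 690.15 K.
η_rev = 1 − T_C/T_H = 1 − 359.00/690.15 = 0.4798.
Since Q_C/Q_H = T_C/T_H and Q_H = W/η, Q_C = W·T_C/(T_H − T_C) = 293 × 359.00/331.15 = 318 kJ.

Q_C ≈ 318 kJ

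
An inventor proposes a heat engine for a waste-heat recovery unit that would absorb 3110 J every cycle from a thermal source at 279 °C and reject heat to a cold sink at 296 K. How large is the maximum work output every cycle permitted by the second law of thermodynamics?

T_H = 279 °C → 279 + 273.15 = 552.15 K.
The upper bound on efficiency is η_max = 1 − T_C/T_H = 1 − 296.00/552.15 = 0.4639.
W_max = η_max · Q_H = 0.4639 × 3110 = 1440 J.

W_max ≈ 1440 J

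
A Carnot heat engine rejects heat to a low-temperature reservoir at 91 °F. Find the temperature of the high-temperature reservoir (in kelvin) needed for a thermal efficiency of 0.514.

T_H ≈ 629 K

T_C = 91 °F → (91 − 32) × 5/9 = 32.78 °C = 305.93 K.
From η = 1 − T_C/T_H, solving for T_H gives T_H = T_C/(1 − η) = 305.93/(1 − 0.514) = 629 K.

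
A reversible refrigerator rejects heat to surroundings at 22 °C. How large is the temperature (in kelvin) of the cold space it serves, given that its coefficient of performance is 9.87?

T_C ≈ 268 K

T_H = 22 °C → 22 + 273.15 = 295.15 K.
COP_R = T_C/(T_H − T_C) ⇒ T_C = T_H·COP_R/(1 + COP_R) = 295.15 × 9.87/(1 + 9.87) = 268 K.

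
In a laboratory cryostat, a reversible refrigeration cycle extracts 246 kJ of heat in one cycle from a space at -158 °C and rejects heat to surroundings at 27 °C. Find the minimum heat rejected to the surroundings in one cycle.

T_H = 27 °C → 27 + 273.15 = 300.15 K.
T_C = -158 °C → -158 + 273.15 = 115.15 K.
For a reversible cycle Q_H/Q_C = T_H/T_C, so Q_H = Q_C·T_H/T_C = 246 × 300.15/115.15 = 641 kJ.

Q_H ≈ 641 kJ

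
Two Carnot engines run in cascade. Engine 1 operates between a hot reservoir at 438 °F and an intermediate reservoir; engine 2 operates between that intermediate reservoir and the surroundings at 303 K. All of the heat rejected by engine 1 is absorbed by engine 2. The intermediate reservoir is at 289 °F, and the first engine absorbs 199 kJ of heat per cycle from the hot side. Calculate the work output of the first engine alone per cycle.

W₁ ≈ 33.0 kJ

T_H = 438 °F → (438 − 32) × 5/9 = 225.56 °C = 498.71 K.
T_m = 289 °F → (289 − 32) × 5/9 = 142.78 °C = 415.93 K.
First-stage efficiency η₁ = 1 − T_m/T_H = 1 − 415.93/498.71 = 0.1660.
W₁ = η₁·Q_H = 0.1660 × 199 = 33.0 kJ.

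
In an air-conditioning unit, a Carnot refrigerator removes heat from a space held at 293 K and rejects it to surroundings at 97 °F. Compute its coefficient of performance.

COP_R ≈ 18.0

T_H = 97 °F → (97 − 32) × 5/9 = 36.11 °C = 309.26 K.
COP_R = T_C/(T_H − T_C) = 293.00/(309.26 − 293.00) = 18.0.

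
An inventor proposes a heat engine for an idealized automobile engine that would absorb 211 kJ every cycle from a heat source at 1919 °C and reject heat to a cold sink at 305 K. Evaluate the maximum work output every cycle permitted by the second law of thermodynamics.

T_H = 1919 °C → 1919 + 273.15 = 2192.15 K.
By the Carnot theorem, η_max = 1 − T_C/T_H = 1 − 305.00/2192.15 = 0.8609.
W_max = η_max · Q_H = 0.8609 × 211 = 182 kJ.

W_max ≈ 182 kJ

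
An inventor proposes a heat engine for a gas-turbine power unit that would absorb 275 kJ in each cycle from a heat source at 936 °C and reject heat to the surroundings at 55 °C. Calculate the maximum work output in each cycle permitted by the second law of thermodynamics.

T_H = 936 °C → 936 + 273.15 = 1209.15 K.
T_C = 55 °C → 55 + 273.15 = 328.15 K.
No engine can exceed the Carnot limit: η_max = 1 − T_C/T_H = 1 − 328.15/1209.15 = 0.7286.
W_max = η_max · Q_H = 0.7286 × 275 = 200 kJ.

W_max ≈ 200 kJ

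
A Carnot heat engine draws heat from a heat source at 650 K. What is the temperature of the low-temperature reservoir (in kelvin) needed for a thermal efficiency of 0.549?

T_C ≈ 293 K

From η = 1 − T_C/T_H, T_C = T_H·(1 − η) = 650.00 × (1 − 0.549) = 293 K.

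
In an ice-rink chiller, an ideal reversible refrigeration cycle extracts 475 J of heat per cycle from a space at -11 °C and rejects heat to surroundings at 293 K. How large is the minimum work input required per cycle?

T_C = -11 °C → -11 + 273.15 = 262.15 K.
Carnot COP: COP_R = T_C/(T_H − T_C) = 262.15/30.85 = 8.4976.
W = Q_C/COP_R = 475/8.4976 = 55.9 J.

W_in ≈ 55.9 J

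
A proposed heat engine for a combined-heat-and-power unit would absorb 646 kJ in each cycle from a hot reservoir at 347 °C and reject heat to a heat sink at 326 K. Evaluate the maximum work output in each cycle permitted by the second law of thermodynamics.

W_max ≈ 306 kJ

T_H = 347 °C → 347 + 273.15 = 620.15 K.
The second-law ceiling is the Carnot efficiency, η_max = 1 − T_C/T_H = 1 − 326.00/620.15 = 0.4743.
W_max = η_max · Q_H = 0.4743 × 646 = 306 kJ.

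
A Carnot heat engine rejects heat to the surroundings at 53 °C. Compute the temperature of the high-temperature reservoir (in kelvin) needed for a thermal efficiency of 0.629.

T_C = 53 °C → 53 + 273.15 = 326.15 K.
From η = 1 − T_C/T_H, solving for T_H gives T_H = T_C/(1 − η) = 326.15/(1 − 0.629) = 879.1 K.

T_H ≈ 879.1 K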